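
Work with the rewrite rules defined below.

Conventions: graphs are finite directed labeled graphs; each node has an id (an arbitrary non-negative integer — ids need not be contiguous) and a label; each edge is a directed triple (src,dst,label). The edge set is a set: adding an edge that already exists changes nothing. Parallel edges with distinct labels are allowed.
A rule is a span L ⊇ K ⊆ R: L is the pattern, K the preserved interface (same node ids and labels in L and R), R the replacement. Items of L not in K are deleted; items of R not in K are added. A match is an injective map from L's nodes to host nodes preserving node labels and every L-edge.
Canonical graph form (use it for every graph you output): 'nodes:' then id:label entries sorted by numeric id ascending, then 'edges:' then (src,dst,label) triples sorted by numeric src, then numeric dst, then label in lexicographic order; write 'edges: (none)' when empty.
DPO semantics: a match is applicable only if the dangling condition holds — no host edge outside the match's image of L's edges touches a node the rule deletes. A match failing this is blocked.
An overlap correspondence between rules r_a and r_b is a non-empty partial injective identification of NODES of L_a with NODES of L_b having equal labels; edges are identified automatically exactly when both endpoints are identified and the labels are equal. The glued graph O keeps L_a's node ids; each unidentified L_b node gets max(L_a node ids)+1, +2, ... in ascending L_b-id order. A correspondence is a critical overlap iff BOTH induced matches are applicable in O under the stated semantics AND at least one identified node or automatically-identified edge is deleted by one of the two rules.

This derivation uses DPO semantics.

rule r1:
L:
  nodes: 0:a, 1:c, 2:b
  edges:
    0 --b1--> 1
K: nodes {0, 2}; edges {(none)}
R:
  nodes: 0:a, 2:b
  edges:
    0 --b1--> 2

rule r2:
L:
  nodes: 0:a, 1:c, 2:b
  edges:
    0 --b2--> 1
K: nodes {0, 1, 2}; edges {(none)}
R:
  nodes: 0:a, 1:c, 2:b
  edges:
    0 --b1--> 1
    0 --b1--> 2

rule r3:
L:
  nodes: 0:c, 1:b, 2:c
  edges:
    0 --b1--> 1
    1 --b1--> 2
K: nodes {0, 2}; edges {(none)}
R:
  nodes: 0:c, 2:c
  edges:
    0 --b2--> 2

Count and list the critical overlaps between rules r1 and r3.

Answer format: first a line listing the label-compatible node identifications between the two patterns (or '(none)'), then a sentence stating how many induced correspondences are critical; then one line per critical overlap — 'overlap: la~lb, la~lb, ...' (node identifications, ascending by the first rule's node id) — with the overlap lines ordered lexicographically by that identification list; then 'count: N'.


label-compatible node identifications between L(r1) and L(r3): 1~0, 1~2, 2~1
1 of the induced correspondences is a critical overlap of r1 and r3.
overlap: 2~1
count: 1


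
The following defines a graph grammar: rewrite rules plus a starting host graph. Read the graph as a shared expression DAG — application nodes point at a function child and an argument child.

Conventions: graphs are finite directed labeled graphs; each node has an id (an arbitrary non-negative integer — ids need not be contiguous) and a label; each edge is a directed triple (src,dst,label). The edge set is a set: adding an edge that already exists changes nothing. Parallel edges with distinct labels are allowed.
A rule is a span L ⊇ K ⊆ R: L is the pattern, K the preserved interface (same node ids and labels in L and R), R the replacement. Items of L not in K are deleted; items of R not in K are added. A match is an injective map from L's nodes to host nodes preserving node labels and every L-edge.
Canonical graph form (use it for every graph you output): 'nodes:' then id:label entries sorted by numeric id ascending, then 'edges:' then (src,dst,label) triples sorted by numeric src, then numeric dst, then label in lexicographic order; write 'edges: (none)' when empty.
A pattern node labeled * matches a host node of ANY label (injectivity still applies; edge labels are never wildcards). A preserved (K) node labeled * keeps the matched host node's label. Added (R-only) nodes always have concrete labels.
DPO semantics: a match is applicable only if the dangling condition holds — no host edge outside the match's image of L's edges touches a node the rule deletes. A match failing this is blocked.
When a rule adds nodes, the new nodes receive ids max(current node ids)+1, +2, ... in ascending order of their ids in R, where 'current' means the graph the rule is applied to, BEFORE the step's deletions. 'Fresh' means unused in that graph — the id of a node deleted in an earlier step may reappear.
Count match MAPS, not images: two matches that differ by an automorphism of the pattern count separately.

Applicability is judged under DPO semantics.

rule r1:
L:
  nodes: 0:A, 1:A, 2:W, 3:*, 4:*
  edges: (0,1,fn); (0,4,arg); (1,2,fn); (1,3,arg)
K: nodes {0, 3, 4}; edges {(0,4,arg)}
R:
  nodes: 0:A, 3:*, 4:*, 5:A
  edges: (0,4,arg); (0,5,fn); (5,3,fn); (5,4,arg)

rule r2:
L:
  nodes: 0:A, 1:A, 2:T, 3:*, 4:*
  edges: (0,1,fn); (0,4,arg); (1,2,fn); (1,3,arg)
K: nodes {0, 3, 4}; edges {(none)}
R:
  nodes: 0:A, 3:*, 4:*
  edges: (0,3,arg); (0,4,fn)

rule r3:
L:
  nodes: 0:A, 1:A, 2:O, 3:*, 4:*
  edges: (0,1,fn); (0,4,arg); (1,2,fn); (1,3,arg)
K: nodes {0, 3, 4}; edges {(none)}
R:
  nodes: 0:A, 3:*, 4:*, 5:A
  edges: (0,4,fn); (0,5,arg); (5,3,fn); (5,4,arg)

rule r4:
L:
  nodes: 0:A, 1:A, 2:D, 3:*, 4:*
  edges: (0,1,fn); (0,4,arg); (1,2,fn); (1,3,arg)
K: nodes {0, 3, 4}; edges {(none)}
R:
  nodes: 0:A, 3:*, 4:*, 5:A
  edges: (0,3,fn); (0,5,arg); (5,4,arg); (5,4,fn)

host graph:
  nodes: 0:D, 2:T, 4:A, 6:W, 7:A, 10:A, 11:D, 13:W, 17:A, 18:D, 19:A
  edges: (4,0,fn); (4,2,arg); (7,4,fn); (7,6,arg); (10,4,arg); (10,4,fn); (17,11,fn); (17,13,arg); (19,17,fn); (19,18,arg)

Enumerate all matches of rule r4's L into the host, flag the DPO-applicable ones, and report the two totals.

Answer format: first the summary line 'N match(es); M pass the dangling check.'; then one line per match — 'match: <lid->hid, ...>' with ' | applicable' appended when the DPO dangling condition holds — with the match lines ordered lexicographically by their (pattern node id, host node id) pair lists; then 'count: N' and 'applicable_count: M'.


2 match(es); 1 pass the dangling check.
match: 0->7, 1->4, 2->0, 3->2, 4->6
match: 0->19, 1->17, 2->11, 3->13, 4->18 | applicable
count: 2
applicable_count: 1


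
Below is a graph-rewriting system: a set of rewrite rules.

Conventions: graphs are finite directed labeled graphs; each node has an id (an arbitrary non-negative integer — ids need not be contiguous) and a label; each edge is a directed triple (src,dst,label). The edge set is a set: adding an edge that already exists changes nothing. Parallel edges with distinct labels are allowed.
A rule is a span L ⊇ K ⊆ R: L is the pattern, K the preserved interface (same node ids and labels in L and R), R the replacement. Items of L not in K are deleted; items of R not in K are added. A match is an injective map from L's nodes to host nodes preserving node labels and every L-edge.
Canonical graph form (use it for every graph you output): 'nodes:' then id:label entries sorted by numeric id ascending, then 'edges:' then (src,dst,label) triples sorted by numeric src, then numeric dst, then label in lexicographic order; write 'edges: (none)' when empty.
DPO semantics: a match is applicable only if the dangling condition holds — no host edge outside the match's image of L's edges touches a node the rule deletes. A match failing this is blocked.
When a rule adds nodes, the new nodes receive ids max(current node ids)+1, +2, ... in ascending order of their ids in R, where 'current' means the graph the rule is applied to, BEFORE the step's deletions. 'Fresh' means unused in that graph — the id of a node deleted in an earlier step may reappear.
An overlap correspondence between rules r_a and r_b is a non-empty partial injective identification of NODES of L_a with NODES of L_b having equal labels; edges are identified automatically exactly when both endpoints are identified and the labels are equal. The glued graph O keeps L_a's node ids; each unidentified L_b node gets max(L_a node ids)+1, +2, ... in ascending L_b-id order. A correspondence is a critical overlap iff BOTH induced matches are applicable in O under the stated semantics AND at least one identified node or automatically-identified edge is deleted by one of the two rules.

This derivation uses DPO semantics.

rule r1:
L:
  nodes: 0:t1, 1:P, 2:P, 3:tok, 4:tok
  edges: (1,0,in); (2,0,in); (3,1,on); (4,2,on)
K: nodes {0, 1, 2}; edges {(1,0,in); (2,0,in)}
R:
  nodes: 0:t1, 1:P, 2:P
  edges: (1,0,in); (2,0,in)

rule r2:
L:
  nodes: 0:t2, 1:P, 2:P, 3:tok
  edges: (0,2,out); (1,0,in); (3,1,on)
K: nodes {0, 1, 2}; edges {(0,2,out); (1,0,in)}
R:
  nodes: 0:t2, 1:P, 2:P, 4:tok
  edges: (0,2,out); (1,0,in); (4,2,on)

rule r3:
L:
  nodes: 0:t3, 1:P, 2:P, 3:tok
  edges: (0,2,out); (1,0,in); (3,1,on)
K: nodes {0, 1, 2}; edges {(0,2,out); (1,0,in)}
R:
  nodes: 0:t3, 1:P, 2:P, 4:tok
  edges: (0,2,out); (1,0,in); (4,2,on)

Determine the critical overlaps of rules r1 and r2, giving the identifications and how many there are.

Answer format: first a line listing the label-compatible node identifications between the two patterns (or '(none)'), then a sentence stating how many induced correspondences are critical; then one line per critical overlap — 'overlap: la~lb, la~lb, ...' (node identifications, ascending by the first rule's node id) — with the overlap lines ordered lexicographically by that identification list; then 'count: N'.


label-compatible node identifications between L(r1) and L(r2): 1~1, 1~2, 2~1, 2~2, 3~3, 4~3
4 of the induced correspondences are critical overlaps of r1 and r2.
overlap: 1~1, 2~2, 3~3
overlap: 1~1, 3~3
overlap: 1~2, 2~1, 4~3
overlap: 2~1, 4~3
count: 4


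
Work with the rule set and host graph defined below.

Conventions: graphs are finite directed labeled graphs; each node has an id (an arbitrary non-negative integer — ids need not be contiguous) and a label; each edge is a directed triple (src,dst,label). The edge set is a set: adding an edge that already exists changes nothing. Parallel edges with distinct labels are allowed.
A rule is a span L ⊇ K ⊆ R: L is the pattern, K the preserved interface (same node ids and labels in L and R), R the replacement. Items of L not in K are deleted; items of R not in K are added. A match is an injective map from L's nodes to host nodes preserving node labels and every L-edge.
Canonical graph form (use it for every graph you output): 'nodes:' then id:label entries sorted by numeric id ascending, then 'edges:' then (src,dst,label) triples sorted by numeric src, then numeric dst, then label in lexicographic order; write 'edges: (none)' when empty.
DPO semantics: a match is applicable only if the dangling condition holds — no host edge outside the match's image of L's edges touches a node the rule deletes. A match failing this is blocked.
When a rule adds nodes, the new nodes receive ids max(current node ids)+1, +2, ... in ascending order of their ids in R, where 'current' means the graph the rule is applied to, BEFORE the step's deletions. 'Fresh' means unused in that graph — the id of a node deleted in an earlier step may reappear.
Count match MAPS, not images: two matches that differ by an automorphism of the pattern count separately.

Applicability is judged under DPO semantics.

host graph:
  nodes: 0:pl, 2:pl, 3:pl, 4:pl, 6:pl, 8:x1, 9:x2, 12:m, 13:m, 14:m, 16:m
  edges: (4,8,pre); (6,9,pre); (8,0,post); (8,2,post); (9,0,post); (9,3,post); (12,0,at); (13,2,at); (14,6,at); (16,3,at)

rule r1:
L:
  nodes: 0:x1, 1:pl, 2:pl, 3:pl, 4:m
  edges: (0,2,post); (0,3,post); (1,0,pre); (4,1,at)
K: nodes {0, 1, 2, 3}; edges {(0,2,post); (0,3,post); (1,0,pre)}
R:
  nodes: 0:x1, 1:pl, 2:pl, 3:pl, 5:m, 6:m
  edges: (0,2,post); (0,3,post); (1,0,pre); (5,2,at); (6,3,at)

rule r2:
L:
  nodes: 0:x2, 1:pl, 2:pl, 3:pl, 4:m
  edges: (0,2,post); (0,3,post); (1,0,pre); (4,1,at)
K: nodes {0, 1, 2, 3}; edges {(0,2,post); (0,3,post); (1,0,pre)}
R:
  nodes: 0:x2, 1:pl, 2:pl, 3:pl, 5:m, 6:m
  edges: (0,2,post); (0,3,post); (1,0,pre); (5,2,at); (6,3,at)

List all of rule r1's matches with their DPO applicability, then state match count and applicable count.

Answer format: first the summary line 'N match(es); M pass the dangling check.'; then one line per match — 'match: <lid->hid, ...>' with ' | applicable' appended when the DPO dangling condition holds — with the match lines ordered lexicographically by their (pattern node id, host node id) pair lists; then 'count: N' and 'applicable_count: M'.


0 match(es); 0 pass the dangling check.
count: 0
applicable_count: 0


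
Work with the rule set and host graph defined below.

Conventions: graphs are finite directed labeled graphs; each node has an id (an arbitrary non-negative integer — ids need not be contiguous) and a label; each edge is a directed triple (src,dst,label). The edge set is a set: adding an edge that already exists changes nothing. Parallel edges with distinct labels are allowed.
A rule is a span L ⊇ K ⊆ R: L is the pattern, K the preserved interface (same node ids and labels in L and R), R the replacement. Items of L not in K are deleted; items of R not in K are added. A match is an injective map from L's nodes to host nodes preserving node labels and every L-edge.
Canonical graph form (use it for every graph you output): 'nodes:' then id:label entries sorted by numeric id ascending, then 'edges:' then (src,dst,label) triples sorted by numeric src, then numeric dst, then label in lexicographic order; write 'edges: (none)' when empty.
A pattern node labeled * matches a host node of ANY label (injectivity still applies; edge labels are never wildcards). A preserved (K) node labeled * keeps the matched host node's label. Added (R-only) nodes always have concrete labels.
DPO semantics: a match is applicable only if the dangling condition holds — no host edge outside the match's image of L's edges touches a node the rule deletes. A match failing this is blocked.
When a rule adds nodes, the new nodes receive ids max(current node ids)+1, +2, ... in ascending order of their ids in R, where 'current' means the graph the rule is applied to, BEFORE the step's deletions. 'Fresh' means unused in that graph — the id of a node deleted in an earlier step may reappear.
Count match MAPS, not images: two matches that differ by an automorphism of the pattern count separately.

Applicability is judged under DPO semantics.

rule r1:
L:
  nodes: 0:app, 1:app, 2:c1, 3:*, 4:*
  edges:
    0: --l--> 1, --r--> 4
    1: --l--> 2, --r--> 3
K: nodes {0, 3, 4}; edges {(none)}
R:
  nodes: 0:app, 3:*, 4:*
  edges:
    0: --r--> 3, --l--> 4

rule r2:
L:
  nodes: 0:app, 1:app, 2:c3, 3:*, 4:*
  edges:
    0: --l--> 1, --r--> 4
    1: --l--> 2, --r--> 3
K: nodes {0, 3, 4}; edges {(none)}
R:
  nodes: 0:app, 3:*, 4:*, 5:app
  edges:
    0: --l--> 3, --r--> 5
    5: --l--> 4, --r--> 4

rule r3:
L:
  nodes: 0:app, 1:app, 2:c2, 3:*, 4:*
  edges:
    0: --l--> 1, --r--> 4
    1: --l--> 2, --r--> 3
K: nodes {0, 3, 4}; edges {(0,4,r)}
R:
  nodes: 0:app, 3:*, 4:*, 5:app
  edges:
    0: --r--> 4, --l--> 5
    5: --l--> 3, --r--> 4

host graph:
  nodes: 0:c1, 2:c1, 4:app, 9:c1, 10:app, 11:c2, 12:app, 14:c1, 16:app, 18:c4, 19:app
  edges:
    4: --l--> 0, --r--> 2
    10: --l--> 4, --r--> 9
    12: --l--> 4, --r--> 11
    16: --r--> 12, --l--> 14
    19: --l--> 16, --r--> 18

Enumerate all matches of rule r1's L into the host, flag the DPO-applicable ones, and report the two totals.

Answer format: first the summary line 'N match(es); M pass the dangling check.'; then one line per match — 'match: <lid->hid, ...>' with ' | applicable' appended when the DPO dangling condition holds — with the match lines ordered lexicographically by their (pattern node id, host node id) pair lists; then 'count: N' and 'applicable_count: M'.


3 match(es); 1 pass the dangling check.
match: 0->10, 1->4, 2->0, 3->2, 4->9
match: 0->12, 1->4, 2->0, 3->2, 4->11
match: 0->19, 1->16, 2->14, 3->12, 4->18 | applicable
count: 3
applicable_count: 1


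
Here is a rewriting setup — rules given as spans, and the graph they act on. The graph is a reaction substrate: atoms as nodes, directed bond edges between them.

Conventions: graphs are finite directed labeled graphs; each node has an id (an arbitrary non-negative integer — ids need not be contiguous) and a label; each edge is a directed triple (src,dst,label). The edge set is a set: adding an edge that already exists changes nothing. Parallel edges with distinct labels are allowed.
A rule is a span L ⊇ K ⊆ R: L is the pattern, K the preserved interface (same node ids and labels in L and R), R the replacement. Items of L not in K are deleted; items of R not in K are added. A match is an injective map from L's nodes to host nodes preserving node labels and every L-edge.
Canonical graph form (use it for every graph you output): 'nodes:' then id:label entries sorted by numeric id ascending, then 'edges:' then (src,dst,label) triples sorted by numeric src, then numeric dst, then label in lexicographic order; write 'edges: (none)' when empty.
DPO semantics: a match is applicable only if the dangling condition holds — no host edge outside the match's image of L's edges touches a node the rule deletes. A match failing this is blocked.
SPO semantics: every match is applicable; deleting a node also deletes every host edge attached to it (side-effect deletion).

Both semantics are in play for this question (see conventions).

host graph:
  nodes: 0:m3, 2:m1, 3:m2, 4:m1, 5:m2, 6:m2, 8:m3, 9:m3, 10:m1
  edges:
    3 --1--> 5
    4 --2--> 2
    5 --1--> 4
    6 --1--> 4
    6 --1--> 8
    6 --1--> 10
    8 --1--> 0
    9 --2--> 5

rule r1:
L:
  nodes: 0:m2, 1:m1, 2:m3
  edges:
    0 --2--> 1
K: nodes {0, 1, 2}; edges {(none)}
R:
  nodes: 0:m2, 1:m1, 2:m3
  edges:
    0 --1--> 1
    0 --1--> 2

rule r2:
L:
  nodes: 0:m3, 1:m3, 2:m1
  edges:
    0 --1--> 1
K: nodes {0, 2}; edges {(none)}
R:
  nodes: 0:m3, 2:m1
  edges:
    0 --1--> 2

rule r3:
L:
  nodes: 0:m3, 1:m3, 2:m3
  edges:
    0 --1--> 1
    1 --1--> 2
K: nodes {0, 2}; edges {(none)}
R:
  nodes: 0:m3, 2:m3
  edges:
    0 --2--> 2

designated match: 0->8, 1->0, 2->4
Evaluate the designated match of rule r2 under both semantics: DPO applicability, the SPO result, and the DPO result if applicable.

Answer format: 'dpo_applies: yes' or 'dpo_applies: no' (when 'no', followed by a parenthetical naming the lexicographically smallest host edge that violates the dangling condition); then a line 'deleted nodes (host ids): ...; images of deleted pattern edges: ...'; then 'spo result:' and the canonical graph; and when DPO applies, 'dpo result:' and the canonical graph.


dpo_applies: yes
deleted nodes (host ids): 0; images of deleted pattern edges: (8,0,1)
spo result:
nodes: 2:m1, 3:m2, 4:m1, 5:m2, 6:m2, 8:m3, 9:m3, 10:m1
edges: (3,5,1); (4,2,2); (5,4,1); (6,4,1); (6,8,1); (6,10,1); (8,4,1); (9,5,2)
dpo result:
nodes: 2:m1, 3:m2, 4:m1, 5:m2, 6:m2, 8:m3, 9:m3, 10:m1
edges: (3,5,1); (4,2,2); (5,4,1); (6,4,1); (6,8,1); (6,10,1); (8,4,1); (9,5,2)


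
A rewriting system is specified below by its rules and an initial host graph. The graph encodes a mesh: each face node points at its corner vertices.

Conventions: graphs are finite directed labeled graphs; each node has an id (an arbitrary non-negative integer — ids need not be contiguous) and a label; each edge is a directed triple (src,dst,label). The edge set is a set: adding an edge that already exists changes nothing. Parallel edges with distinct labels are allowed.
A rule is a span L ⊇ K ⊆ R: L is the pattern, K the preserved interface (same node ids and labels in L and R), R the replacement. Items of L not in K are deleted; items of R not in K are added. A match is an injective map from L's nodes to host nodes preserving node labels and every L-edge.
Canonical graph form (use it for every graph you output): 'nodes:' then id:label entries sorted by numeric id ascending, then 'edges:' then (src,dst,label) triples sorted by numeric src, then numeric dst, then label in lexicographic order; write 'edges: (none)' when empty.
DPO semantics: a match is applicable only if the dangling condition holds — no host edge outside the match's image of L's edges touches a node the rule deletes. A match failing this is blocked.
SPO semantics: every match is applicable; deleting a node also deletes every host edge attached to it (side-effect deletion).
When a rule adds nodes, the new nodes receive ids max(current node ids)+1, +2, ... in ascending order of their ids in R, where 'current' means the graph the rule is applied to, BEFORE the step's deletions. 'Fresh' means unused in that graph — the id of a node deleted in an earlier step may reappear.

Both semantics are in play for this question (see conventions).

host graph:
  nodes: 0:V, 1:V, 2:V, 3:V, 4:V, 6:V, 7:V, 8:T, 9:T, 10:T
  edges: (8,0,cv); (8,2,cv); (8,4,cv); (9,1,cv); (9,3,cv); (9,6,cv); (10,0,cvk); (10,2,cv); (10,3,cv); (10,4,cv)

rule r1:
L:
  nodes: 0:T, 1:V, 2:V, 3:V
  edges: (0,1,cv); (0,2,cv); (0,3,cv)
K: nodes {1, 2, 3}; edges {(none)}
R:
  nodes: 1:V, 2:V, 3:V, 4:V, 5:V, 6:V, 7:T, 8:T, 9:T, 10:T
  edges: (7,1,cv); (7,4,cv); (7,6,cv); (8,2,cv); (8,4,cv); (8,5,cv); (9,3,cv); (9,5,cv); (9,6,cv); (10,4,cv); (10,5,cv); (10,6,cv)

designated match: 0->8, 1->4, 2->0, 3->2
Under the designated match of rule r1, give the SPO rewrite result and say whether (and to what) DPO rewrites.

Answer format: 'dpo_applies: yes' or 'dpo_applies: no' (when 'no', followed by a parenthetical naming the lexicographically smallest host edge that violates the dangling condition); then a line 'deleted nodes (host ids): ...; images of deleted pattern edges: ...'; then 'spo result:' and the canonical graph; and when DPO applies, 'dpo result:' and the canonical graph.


dpo_applies: yes
deleted nodes (host ids): 8; images of deleted pattern edges: (8,0,cv); (8,2,cv); (8,4,cv)
spo result:
nodes: 0:V, 1:V, 2:V, 3:V, 4:V, 6:V, 7:V, 9:T, 10:T, 11:V, 12:V, 13:V, 14:T, 15:T, 16:T, 17:T
edges: (9,1,cv); (9,3,cv); (9,6,cv); (10,0,cvk); (10,2,cv); (10,3,cv); (10,4,cv); (14,4,cv); (14,11,cv); (14,13,cv); (15,0,cv); (15,11,cv); (15,12,cv); (16,2,cv); (16,12,cv); (16,13,cv); (17,11,cv); (17,12,cv); (17,13,cv)
dpo result:
nodes: 0:V, 1:V, 2:V, 3:V, 4:V, 6:V, 7:V, 9:T, 10:T, 11:V, 12:V, 13:V, 14:T, 15:T, 16:T, 17:T
edges: (9,1,cv); (9,3,cv); (9,6,cv); (10,0,cvk); (10,2,cv); (10,3,cv); (10,4,cv); (14,4,cv); (14,11,cv); (14,13,cv); (15,0,cv); (15,11,cv); (15,12,cv); (16,2,cv); (16,12,cv); (16,13,cv); (17,11,cv); (17,12,cv); (17,13,cv)


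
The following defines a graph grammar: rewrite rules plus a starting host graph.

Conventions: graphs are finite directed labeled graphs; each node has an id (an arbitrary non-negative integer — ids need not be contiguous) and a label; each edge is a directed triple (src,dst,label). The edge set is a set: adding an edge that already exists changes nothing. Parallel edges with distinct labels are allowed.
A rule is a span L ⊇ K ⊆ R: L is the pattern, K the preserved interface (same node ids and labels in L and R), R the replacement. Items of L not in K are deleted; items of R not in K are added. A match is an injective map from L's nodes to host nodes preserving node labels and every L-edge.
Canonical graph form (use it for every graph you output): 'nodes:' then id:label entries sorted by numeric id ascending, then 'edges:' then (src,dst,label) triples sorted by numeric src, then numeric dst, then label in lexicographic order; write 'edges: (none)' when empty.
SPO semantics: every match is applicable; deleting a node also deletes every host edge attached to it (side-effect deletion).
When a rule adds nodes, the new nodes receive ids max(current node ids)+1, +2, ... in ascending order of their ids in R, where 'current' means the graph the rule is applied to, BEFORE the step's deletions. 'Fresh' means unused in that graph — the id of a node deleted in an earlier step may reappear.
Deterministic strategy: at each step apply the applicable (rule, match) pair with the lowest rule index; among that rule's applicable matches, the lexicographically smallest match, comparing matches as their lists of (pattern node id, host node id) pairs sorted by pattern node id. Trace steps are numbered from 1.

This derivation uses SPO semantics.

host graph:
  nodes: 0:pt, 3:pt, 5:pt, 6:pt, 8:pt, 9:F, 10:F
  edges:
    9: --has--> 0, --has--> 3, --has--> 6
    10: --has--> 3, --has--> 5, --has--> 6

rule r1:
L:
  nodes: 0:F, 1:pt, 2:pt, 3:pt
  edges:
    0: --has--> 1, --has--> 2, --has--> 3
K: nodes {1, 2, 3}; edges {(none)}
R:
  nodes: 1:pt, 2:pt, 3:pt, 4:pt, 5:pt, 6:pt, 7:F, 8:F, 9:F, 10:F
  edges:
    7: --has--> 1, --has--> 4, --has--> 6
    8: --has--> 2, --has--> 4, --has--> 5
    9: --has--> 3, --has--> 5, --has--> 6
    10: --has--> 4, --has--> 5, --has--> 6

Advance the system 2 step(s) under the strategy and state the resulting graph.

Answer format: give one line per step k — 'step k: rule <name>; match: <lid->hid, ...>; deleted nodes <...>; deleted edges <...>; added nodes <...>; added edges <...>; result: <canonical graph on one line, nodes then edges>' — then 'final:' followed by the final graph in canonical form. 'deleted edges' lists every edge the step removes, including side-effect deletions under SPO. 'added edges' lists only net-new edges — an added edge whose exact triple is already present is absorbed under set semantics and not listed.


step 1: rule r1; match: 0->9, 1->0, 2->3, 3->6; deleted nodes 9; deleted edges (9,0,has); (9,3,has); (9,6,has); added nodes 11, 12, 13, 14, 15, 16, 17; added edges (14,0,has); (14,11,has); (14,13,has); (15,3,has); (15,11,has); (15,12,has); (16,6,has); (16,12,has); (16,13,has); (17,11,has); (17,12,has); (17,13,has); result: nodes: 0:pt, 3:pt, 5:pt, 6:pt, 8:pt, 10:F, 11:pt, 12:pt, 13:pt, 14:F, 15:F, 16:F, 17:F edges: (10,3,has); (10,5,has); (10,6,has); (14,0,has); (14,11,has); (14,13,has); (15,3,has); (15,11,has); (15,12,has); (16,6,has); (16,12,has); (16,13,has); (17,11,has); (17,12,has); (17,13,has)
step 2: rule r1; match: 0->10, 1->3, 2->5, 3->6; deleted nodes 10; deleted edges (10,3,has); (10,5,has); (10,6,has); added nodes 18, 19, 20, 21, 22, 23, 24; added edges (21,3,has); (21,18,has); (21,20,has); (22,5,has); (22,18,has); (22,19,has); (23,6,has); (23,19,has); (23,20,has); (24,18,has); (24,19,has); (24,20,has); result: nodes: 0:pt, 3:pt, 5:pt, 6:pt, 8:pt, 11:pt, 12:pt, 13:pt, 14:F, 15:F, 16:F, 17:F, 18:pt, 19:pt, 20:pt, 21:F, 22:F, 23:F, 24:F edges: (14,0,has); (14,11,has); (14,13,has); (15,3,has); (15,11,has); (15,12,has); (16,6,has); (16,12,has); (16,13,has); (17,11,has); (17,12,has); (17,13,has); (21,3,has); (21,18,has); (21,20,has); (22,5,has); (22,18,has); (22,19,has); (23,6,has); (23,19,has); (23,20,has); (24,18,has); (24,19,has); (24,20,has)
final:
nodes: 0:pt, 3:pt, 5:pt, 6:pt, 8:pt, 11:pt, 12:pt, 13:pt, 14:F, 15:F, 16:F, 17:F, 18:pt, 19:pt, 20:pt, 21:F, 22:F, 23:F, 24:F
edges: (14,0,has); (14,11,has); (14,13,has); (15,3,has); (15,11,has); (15,12,has); (16,6,has); (16,12,has); (16,13,has); (17,11,has); (17,12,has); (17,13,has); (21,3,has); (21,18,has); (21,20,has); (22,5,has); (22,18,has); (22,19,has); (23,6,has); (23,19,has); (23,20,has); (24,18,has); (24,19,has); (24,20,has)


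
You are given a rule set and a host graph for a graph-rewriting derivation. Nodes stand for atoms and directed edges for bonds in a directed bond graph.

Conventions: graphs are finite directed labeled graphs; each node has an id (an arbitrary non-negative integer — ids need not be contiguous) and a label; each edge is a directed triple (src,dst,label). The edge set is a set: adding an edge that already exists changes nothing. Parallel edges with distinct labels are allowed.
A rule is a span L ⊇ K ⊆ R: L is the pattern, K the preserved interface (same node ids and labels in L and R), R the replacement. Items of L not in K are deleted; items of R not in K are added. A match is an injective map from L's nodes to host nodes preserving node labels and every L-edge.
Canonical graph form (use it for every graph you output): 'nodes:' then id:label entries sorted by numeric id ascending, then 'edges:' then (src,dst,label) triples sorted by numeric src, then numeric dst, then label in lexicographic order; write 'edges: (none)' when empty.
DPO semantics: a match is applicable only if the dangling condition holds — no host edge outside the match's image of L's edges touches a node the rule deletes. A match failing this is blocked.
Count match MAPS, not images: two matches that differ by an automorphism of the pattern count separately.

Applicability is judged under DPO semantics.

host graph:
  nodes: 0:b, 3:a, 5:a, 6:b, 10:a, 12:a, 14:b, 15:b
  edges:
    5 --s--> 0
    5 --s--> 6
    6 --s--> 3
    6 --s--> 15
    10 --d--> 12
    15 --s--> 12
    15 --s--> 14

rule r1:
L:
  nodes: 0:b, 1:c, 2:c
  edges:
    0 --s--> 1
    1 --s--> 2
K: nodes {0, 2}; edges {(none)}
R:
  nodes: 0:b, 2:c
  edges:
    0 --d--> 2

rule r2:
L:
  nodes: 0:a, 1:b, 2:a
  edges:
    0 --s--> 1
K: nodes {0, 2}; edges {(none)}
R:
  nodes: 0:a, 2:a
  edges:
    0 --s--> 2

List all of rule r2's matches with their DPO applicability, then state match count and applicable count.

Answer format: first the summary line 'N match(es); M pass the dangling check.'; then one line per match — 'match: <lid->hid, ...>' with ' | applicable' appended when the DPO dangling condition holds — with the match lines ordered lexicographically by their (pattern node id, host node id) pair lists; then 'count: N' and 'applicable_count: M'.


6 match(es); 3 pass the dangling check.
match: 0->5, 1->0, 2->3 | applicable
match: 0->5, 1->0, 2->10 | applicable
match: 0->5, 1->0, 2->12 | applicable
match: 0->5, 1->6, 2->3
match: 0->5, 1->6, 2->10
match: 0->5, 1->6, 2->12
count: 6
applicable_count: 3


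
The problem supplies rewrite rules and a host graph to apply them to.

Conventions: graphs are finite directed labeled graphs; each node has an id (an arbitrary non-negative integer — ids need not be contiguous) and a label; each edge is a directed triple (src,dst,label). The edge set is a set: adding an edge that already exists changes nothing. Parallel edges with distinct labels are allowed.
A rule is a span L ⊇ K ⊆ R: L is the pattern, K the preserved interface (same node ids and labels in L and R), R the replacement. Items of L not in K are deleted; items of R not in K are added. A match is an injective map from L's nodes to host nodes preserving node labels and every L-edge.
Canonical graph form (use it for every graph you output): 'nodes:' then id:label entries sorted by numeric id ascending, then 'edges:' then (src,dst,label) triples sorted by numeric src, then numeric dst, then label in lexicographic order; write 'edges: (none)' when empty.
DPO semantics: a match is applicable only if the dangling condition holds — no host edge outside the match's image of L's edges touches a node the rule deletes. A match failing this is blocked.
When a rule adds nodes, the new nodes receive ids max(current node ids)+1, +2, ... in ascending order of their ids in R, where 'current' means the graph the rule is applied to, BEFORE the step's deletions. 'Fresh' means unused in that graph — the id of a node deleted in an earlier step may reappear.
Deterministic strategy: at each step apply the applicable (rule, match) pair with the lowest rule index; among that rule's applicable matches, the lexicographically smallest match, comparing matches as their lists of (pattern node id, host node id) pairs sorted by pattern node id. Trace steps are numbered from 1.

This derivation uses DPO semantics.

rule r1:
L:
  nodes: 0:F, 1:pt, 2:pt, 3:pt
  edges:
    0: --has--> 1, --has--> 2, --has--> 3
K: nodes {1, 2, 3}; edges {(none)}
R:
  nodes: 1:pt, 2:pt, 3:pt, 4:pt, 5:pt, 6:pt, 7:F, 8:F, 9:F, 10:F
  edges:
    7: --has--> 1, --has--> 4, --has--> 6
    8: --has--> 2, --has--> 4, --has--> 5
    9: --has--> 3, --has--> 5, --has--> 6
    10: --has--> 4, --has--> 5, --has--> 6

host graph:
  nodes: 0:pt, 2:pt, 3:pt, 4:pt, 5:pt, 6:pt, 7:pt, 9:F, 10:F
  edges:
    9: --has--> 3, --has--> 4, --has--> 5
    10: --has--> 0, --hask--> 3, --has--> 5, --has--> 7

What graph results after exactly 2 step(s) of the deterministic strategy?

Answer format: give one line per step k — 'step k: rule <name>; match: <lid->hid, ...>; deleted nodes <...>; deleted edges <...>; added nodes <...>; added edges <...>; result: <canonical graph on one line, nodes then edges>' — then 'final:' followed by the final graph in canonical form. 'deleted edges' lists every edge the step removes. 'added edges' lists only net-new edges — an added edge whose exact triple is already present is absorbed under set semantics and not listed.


step 1: rule r1; match: 0->9, 1->3, 2->4, 3->5; deleted nodes 9; deleted edges (9,3,has); (9,4,has); (9,5,has); added nodes 11, 12, 13, 14, 15, 16, 17; added edges (14,3,has); (14,11,has); (14,13,has); (15,4,has); (15,11,has); (15,12,has); (16,5,has); (16,12,has); (16,13,has); (17,11,has); (17,12,has); (17,13,has); result: nodes: 0:pt, 2:pt, 3:pt, 4:pt, 5:pt, 6:pt, 7:pt, 10:F, 11:pt, 12:pt, 13:pt, 14:F, 15:F, 16:F, 17:F edges: (10,0,has); (10,3,hask); (10,5,has); (10,7,has); (14,3,has); (14,11,has); (14,13,has); (15,4,has); (15,11,has); (15,12,has); (16,5,has); (16,12,has); (16,13,has); (17,11,has); (17,12,has); (17,13,has)
step 2: rule r1; match: 0->14, 1->3, 2->11, 3->13; deleted nodes 14; deleted edges (14,3,has); (14,11,has); (14,13,has); added nodes 18, 19, 20, 21, 22, 23, 24; added edges (21,3,has); (21,18,has); (21,20,has); (22,11,has); (22,18,has); (22,19,has); (23,13,has); (23,19,has); (23,20,has); (24,18,has); (24,19,has); (24,20,has); result: nodes: 0:pt, 2:pt, 3:pt, 4:pt, 5:pt, 6:pt, 7:pt, 10:F, 11:pt, 12:pt, 13:pt, 15:F, 16:F, 17:F, 18:pt, 19:pt, 20:pt, 21:F, 22:F, 23:F, 24:F edges: (10,0,has); (10,3,hask); (10,5,has); (10,7,has); (15,4,has); (15,11,has); (15,12,has); (16,5,has); (16,12,has); (16,13,has); (17,11,has); (17,12,has); (17,13,has); (21,3,has); (21,18,has); (21,20,has); (22,11,has); (22,18,has); (22,19,has); (23,13,has); (23,19,has); (23,20,has); (24,18,has); (24,19,has); (24,20,has)
final:
nodes: 0:pt, 2:pt, 3:pt, 4:pt, 5:pt, 6:pt, 7:pt, 10:F, 11:pt, 12:pt, 13:pt, 15:F, 16:F, 17:F, 18:pt, 19:pt, 20:pt, 21:F, 22:F, 23:F, 24:F
edges: (10,0,has); (10,3,hask); (10,5,has); (10,7,has); (15,4,has); (15,11,has); (15,12,has); (16,5,has); (16,12,has); (16,13,has); (17,11,has); (17,12,has); (17,13,has); (21,3,has); (21,18,has); (21,20,has); (22,11,has); (22,18,has); (22,19,has); (23,13,has); (23,19,has); (23,20,has); (24,18,has); (24,19,has); (24,20,has)


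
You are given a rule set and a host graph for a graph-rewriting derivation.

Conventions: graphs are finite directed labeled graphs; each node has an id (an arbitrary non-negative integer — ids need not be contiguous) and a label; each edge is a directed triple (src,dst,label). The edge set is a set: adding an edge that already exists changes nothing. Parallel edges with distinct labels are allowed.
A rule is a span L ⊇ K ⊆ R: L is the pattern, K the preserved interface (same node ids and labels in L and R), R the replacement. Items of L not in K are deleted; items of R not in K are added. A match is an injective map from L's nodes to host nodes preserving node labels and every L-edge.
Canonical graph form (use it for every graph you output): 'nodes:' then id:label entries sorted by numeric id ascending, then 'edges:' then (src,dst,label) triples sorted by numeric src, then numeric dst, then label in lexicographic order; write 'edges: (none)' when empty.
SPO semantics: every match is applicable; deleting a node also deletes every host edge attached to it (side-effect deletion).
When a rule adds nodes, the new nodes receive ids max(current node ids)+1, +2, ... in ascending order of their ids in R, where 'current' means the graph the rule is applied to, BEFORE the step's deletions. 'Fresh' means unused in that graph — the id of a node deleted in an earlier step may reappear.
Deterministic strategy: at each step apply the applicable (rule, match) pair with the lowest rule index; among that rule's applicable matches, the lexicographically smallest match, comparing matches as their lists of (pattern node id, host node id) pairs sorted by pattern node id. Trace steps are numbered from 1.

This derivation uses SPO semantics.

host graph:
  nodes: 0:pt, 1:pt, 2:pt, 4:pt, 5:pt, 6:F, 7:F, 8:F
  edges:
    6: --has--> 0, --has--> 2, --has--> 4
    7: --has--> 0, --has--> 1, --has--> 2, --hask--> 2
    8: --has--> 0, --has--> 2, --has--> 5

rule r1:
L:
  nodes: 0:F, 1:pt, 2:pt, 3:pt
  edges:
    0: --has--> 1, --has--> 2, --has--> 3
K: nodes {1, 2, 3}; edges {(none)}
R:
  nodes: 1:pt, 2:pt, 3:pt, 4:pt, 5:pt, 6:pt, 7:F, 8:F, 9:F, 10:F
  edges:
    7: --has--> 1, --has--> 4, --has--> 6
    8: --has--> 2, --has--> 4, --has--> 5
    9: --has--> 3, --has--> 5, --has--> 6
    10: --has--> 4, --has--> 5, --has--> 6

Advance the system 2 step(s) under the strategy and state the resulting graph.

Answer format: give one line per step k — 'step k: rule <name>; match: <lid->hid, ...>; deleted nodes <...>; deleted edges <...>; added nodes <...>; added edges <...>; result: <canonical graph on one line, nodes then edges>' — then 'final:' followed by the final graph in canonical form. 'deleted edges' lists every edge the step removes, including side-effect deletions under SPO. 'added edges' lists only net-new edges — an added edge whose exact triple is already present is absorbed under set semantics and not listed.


step 1: rule r1; match: 0->6, 1->0, 2->2, 3->4; deleted nodes 6; deleted edges (6,0,has); (6,2,has); (6,4,has); added nodes 9, 10, 11, 12, 13, 14, 15; added edges (12,0,has); (12,9,has); (12,11,has); (13,2,has); (13,9,has); (13,10,has); (14,4,has); (14,10,has); (14,11,has); (15,9,has); (15,10,has); (15,11,has); result: nodes: 0:pt, 1:pt, 2:pt, 4:pt, 5:pt, 7:F, 8:F, 9:pt, 10:pt, 11:pt, 12:F, 13:F, 14:F, 15:F edges: (7,0,has); (7,1,has); (7,2,has); (7,2,hask); (8,0,has); (8,2,has); (8,5,has); (12,0,has); (12,9,has); (12,11,has); (13,2,has); (13,9,has); (13,10,has); (14,4,has); (14,10,has); (14,11,has); (15,9,has); (15,10,has); (15,11,has)
step 2: rule r1; match: 0->7, 1->0, 2->1, 3->2; deleted nodes 7; deleted edges (7,0,has); (7,1,has); (7,2,has); (7,2,hask); added nodes 16, 17, 18, 19, 20, 21, 22; added edges (19,0,has); (19,16,has); (19,18,has); (20,1,has); (20,16,has); (20,17,has); (21,2,has); (21,17,has); (21,18,has); (22,16,has); (22,17,has); (22,18,has); result: nodes: 0:pt, 1:pt, 2:pt, 4:pt, 5:pt, 8:F, 9:pt, 10:pt, 11:pt, 12:F, 13:F, 14:F, 15:F, 16:pt, 17:pt, 18:pt, 19:F, 20:F, 21:F, 22:F edges: (8,0,has); (8,2,has); (8,5,has); (12,0,has); (12,9,has); (12,11,has); (13,2,has); (13,9,has); (13,10,has); (14,4,has); (14,10,has); (14,11,has); (15,9,has); (15,10,has); (15,11,has); (19,0,has); (19,16,has); (19,18,has); (20,1,has); (20,16,has); (20,17,has); (21,2,has); (21,17,has); (21,18,has); (22,16,has); (22,17,has); (22,18,has)
final:
nodes: 0:pt, 1:pt, 2:pt, 4:pt, 5:pt, 8:F, 9:pt, 10:pt, 11:pt, 12:F, 13:F, 14:F, 15:F, 16:pt, 17:pt, 18:pt, 19:F, 20:F, 21:F, 22:F
edges: (8,0,has); (8,2,has); (8,5,has); (12,0,has); (12,9,has); (12,11,has); (13,2,has); (13,9,has); (13,10,has); (14,4,has); (14,10,has); (14,11,has); (15,9,has); (15,10,has); (15,11,has); (19,0,has); (19,16,has); (19,18,has); (20,1,has); (20,16,has); (20,17,has); (21,2,has); (21,17,has); (21,18,has); (22,16,has); (22,17,has); (22,18,has)


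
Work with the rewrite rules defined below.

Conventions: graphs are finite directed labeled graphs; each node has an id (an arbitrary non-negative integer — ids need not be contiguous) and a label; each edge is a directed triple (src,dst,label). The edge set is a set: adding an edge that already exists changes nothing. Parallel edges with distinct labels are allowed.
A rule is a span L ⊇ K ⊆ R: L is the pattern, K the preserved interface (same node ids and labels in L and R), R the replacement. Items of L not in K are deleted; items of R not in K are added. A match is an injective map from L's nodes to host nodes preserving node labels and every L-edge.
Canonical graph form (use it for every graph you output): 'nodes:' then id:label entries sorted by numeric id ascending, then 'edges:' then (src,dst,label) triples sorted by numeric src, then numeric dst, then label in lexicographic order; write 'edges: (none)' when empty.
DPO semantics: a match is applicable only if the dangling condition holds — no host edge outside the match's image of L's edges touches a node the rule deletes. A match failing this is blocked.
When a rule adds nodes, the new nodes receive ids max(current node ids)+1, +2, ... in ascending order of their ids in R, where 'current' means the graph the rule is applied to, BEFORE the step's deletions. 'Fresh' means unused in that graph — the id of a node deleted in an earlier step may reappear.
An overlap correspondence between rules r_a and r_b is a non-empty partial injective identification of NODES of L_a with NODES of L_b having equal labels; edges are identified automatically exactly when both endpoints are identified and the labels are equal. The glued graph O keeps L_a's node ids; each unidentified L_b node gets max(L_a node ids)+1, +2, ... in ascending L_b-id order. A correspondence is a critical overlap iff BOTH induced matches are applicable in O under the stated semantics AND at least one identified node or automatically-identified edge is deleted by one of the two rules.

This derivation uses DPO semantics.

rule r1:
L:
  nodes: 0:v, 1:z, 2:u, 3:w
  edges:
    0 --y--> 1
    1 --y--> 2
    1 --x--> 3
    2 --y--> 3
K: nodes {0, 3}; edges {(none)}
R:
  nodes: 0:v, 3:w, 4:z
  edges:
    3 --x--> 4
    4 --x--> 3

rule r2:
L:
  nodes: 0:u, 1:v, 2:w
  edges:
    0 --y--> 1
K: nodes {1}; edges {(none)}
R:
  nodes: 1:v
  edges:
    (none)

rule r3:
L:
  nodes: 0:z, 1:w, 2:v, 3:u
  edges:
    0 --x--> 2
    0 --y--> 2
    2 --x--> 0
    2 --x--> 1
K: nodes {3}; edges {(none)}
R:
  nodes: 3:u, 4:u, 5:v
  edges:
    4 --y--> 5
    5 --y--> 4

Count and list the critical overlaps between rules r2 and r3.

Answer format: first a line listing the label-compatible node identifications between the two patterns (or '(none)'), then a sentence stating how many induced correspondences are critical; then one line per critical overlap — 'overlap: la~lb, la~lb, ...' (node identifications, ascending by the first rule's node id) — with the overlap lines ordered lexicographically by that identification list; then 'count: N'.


label-compatible node identifications between L(r2) and L(r3): 0~3, 1~2, 2~1
1 of the induced correspondences is a critical overlap of r2 and r3.
overlap: 0~3
count: 1
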